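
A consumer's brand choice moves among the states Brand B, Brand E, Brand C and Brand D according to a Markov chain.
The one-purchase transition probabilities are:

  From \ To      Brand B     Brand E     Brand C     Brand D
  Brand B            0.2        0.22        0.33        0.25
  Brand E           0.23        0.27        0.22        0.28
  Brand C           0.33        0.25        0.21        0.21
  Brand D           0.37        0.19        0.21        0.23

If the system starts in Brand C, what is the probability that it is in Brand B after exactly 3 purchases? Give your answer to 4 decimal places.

Propagate the distribution vector 3 purchases from Brand C.
After 0 purchases: (0.0000, 0.0000, 1.0000, 0.0000)
After 1 purchase: (0.3300, 0.2500, 0.2100, 0.2100)
After 2 purchases: (0.2705, 0.2325, 0.2521, 0.2449)
After 3 purchases: (0.2814, 0.2318, 0.2448, 0.2420)
P(in Brand B after 3 purchases) = 0.2814

0.2814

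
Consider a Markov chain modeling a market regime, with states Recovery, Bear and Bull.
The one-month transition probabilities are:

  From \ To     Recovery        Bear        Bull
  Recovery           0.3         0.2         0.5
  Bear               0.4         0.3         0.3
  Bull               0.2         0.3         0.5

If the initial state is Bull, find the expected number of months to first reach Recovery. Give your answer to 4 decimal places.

Let t(s) be the expected number of months to first reach Recovery from state s, with t(Recovery) = 0. Conditioning on the first month:
t(Bear) = 1 + 0.3·t(Bear) + 0.3·t(Bull)
t(Bull) = 1 + 0.3·t(Bear) + 0.5·t(Bull)
Solving: t(Bear) = 3.0769, t(Bull) = 3.8462.
Expected months from Bull to Recovery: 3.8462.

3.8462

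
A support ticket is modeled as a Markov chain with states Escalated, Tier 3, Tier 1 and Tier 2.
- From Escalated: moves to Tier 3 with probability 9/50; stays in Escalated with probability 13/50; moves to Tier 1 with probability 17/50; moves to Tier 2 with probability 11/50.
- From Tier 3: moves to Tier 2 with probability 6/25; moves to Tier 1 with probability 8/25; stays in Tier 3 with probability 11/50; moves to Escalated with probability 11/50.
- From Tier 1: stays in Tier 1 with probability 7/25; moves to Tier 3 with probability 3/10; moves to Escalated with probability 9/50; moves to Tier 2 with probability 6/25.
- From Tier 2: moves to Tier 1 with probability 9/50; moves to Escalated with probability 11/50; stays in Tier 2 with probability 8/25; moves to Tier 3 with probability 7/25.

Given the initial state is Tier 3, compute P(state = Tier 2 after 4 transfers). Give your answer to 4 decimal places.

0.2561

Propagate the distribution vector 4 transfers from Tier 3.
After 0 transfers: (0.0000, 1.0000, 0.0000, 0.0000)
After 1 transfer: (0.2200, 0.2200, 0.3200, 0.2400)
After 2 transfers: (0.2160, 0.2512, 0.2780, 0.2548)
After 3 transfers: (0.2175, 0.2489, 0.2775, 0.2561)
After 4 transfers: (0.2176, 0.2489, 0.2774, 0.2561)
P(in Tier 2 after 4 transfers) = 0.2561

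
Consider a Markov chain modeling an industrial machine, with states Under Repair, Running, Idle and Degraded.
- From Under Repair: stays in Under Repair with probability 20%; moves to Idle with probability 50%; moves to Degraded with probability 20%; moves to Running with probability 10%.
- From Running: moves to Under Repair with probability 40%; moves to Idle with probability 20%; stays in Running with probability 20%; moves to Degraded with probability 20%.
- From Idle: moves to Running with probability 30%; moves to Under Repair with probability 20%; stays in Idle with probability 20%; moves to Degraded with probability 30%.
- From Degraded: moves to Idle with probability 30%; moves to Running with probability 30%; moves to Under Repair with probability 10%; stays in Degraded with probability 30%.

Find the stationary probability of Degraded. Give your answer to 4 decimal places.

Let the stationary distribution be π with π = πP and π_1 + π_2 + π_3 + π_4 = 1.
π_1 = 0.2·π_1 + 0.4·π_2 + 0.2·π_3 + 0.1·π_4
π_2 = 0.1·π_1 + 0.2·π_2 + 0.3·π_3 + 0.3·π_4
π_3 = 0.5·π_1 + 0.2·π_2 + 0.2·π_3 + 0.3·π_4
Solving with the normalization constraint gives π = (0.2210, 0.2325, 0.2918, 0.2546).
So the stationary probability of Degraded is 0.2546.

0.2546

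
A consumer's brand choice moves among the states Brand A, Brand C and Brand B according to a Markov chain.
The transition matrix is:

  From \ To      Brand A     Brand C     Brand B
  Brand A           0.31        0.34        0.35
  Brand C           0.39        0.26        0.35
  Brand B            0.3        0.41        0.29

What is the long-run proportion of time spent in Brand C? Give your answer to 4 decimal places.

0.3362

Let the stationary distribution be π with π = πP and π_1 + π_2 + π_3 = 1.
π_1 = 0.31·π_1 + 0.39·π_2 + 0.3·π_3
π_2 = 0.34·π_1 + 0.26·π_2 + 0.41·π_3
Solving with the normalization constraint gives π = (0.3336, 0.3362, 0.3302).
So the stationary probability of Brand C is 0.3362.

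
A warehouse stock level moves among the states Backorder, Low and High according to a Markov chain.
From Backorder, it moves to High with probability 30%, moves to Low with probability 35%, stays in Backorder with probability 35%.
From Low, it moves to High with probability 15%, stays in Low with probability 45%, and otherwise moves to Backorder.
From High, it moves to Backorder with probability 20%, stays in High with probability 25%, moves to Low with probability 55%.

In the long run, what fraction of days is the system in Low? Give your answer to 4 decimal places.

Let the stationary distribution be π with π = πP and π_1 + π_2 + π_3 = 1.
π_1 = 0.35·π_1 + 0.4·π_2 + 0.2·π_3
π_2 = 0.35·π_1 + 0.45·π_2 + 0.55·π_3
Solving with the normalization constraint gives π = (0.3385, 0.4385, 0.2231).
So the stationary probability of Low is 0.4385.

0.4385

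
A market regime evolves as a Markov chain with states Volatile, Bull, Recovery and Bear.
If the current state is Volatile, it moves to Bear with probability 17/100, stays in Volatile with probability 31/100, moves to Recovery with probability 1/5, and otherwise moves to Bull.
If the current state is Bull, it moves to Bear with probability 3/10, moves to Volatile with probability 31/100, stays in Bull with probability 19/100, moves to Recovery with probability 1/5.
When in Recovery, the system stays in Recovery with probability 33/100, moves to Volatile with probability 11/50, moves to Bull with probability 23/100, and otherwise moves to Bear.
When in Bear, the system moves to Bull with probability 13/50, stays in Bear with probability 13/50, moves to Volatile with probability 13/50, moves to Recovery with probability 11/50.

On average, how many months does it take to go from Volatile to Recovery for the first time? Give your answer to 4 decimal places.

4.8897

Let t(s) be the expected number of months to first reach Recovery from state s, with t(Recovery) = 0. Conditioning on the first month:
t(Volatile) = 1 + 0.31·t(Volatile) + 0.32·t(Bull) + 0.17·t(Bear)
t(Bull) = 1 + 0.31·t(Volatile) + 0.19·t(Bull) + 0.3·t(Bear)
t(Bear) = 1 + 0.26·t(Volatile) + 0.26·t(Bull) + 0.26·t(Bear)
Solving: t(Volatile) = 4.8897, t(Bull) = 4.8774, t(Bear) = 4.7831.
Expected months from Volatile to Recovery: 4.8897.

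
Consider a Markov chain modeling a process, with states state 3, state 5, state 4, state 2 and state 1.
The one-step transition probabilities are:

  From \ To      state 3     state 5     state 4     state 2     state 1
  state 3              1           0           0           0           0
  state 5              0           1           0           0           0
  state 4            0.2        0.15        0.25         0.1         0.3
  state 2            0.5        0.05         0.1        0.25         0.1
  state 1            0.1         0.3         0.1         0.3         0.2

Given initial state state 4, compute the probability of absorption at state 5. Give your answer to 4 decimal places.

Let h(s) be the probability of absorption at state 5 starting from transient state s. Then h(state 5) = 1 and h(state 3) = 0. By first-step analysis:
h(state 4) = 0.2·0 + 0.15·1 + 0.25·h(state 4) + 0.1·h(state 2) + 0.3·h(state 1)
h(state 2) = 0.5·0 + 0.05·1 + 0.1·h(state 4) + 0.25·h(state 2) + 0.1·h(state 1)
h(state 1) = 0.1·0 + 0.3·1 + 0.1·h(state 4) + 0.3·h(state 2) + 0.2·h(state 1)
Solving: h(state 4) = 0.4251, h(state 2) = 0.1899, h(state 1) = 0.4994.
Starting from state 4, the probability is 0.4251.

0.4251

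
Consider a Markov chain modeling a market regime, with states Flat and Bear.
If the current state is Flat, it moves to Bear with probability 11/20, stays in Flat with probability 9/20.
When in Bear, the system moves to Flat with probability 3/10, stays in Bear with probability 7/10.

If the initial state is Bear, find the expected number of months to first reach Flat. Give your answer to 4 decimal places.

Let t(s) be the expected number of months to first reach Flat from state s, with t(Flat) = 0. Conditioning on the first month:
t(Bear) = 1 + 0.7·t(Bear)
Solving: t(Bear) = 3.3333.
Expected months from Bear to Flat: 3.3333.

3.3333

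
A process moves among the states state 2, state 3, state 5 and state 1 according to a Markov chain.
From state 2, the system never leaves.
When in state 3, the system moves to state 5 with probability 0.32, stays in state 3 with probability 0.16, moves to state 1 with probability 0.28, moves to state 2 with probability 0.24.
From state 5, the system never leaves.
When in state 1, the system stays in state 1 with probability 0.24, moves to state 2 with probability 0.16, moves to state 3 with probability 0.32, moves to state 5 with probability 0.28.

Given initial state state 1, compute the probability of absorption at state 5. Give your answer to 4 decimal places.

Let h(s) be the probability of absorption at state 5 starting from transient state s. Then h(state 5) = 1 and h(state 2) = 0. By first-step analysis:
h(state 3) = 0.24·0 + 0.16·h(state 3) + 0.32·1 + 0.28·h(state 1)
h(state 1) = 0.16·0 + 0.32·h(state 3) + 0.28·1 + 0.24·h(state 1)
Solving: h(state 3) = 0.5860, h(state 1) = 0.6152.
Starting from state 1, the probability is 0.6152.

0.6152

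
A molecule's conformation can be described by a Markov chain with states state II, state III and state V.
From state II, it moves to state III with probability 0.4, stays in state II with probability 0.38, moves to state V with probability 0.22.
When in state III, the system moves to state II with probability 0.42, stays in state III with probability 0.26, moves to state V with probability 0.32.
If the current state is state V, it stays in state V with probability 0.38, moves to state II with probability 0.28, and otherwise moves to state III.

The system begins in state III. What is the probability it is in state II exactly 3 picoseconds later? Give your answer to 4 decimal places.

Propagate the distribution vector 3 picoseconds from state III.
After 0 picoseconds: (0.0000, 1.0000, 0.0000)
After 1 picosecond: (0.4200, 0.2600, 0.3200)
After 2 picoseconds: (0.3584, 0.3444, 0.2972)
After 3 picoseconds: (0.3641, 0.3340, 0.3020)
P(in state II after 3 picoseconds) = 0.3641

0.3641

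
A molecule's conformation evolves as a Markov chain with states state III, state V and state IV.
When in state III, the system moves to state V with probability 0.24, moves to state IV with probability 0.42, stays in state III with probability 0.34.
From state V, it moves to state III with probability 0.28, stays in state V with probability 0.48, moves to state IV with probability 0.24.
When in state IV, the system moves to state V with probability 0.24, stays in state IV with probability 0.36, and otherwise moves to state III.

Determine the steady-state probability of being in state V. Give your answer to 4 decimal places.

0.3158

Let the stationary distribution be π with π = πP and π_1 + π_2 + π_3 = 1.
π_1 = 0.34·π_1 + 0.28·π_2 + 0.4·π_3
π_2 = 0.24·π_1 + 0.48·π_2 + 0.24·π_3
Solving with the normalization constraint gives π = (0.3416, 0.3158, 0.3426).
So the stationary probability of state V is 0.3158.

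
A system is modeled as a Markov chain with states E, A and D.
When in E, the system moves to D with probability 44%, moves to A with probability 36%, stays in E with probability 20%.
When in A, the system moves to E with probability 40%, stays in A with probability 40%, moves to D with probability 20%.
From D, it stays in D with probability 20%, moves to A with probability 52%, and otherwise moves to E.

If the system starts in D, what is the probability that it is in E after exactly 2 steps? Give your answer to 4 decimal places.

Sum over the intermediate state after 1 step:
P = P(D→E)·P(E→E) + P(D→A)·P(A→E) + P(D→D)·P(D→E)
  = 0.28×0.2 + 0.52×0.4 + 0.2×0.28
  = 0.0560 + 0.2080 + 0.0560 = 0.3200

0.3200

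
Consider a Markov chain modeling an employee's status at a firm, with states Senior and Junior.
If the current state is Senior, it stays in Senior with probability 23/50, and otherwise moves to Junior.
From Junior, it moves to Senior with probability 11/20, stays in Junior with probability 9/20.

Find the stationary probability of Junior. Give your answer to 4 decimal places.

0.4954

Let the stationary distribution be π with π = πP and π_1 + π_2 = 1.
π_1 = 0.46·π_1 + 0.55·π_2
Solving with the normalization constraint gives π = (0.5046, 0.4954).
So the stationary probability of Junior is 0.4954.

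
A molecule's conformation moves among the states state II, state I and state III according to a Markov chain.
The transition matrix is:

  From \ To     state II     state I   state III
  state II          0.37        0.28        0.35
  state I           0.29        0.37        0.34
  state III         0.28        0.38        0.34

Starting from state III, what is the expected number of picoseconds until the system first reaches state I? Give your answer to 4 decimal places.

2.8634

Let t(s) be the expected number of picoseconds to first reach state I from state s, with t(state I) = 0. Conditioning on the first picosecond:
t(state II) = 1 + 0.37·t(state II) + 0.35·t(state III)
t(state III) = 1 + 0.28·t(state II) + 0.34·t(state III)
Solving: t(state II) = 3.1781, t(state III) = 2.8634.
Expected picoseconds from state III to state I: 2.8634.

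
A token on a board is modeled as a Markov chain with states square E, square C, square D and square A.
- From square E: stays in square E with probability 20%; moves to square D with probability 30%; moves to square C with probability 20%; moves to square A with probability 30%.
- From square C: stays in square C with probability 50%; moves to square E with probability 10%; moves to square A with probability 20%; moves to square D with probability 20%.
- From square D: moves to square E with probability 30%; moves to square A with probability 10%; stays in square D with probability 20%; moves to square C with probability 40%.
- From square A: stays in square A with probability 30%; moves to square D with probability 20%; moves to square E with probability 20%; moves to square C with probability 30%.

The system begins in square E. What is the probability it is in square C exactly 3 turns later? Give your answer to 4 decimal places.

0.3710

Propagate the distribution vector 3 turns from square E.
After 0 turns: (1.0000, 0.0000, 0.0000, 0.0000)
After 1 turn: (0.2000, 0.2000, 0.3000, 0.3000)
After 2 turns: (0.2100, 0.3500, 0.2200, 0.2200)
After 3 turns: (0.1870, 0.3710, 0.2210, 0.2210)
P(in square C after 3 turns) = 0.3710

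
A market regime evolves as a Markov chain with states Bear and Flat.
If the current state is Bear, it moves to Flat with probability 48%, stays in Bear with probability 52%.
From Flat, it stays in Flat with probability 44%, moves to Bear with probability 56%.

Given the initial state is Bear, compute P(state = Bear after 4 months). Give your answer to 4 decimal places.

Propagate the distribution vector 4 months from Bear.
After 0 months: (1.0000, 0.0000)
After 1 month: (0.5200, 0.4800)
After 2 months: (0.5392, 0.4608)
After 3 months: (0.5384, 0.4616)
After 4 months: (0.5385, 0.4615)
P(in Bear after 4 months) = 0.5385

0.5385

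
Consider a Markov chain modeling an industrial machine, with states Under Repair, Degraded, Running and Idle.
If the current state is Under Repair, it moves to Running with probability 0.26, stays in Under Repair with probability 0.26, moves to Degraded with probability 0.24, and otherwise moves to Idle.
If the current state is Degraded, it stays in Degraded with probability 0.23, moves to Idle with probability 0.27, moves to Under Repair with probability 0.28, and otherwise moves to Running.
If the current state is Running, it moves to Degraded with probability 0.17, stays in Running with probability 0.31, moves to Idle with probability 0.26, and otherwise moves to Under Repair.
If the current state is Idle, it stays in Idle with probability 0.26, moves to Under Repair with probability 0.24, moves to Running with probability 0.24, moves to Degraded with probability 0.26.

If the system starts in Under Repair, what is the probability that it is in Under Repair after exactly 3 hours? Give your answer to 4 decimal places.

0.2593

Propagate the distribution vector 3 hours from Under Repair.
After 0 hours: (1.0000, 0.0000, 0.0000, 0.0000)
After 1 hour: (0.2600, 0.2400, 0.2600, 0.2400)
After 2 hours: (0.2600, 0.2242, 0.2586, 0.2572)
After 3 hours: (0.2593, 0.2248, 0.2588, 0.2570)
P(in Under Repair after 3 hours) = 0.2593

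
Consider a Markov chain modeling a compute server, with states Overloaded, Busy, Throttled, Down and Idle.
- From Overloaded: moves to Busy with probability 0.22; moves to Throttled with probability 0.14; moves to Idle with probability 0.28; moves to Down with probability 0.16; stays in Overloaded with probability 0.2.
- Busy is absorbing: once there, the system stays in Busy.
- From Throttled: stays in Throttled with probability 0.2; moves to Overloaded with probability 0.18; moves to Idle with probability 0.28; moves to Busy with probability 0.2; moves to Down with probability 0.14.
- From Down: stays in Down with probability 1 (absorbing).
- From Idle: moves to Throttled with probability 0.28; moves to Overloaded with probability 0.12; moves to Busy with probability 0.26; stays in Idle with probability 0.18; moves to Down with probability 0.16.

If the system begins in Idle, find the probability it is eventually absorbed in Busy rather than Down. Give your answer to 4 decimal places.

Let h(s) be the probability of absorption at Busy starting from transient state s. Then h(Busy) = 1 and h(Down) = 0. By first-step analysis:
h(Overloaded) = 0.2·h(Overloaded) + 0.22·1 + 0.14·h(Throttled) + 0.16·0 + 0.28·h(Idle)
h(Throttled) = 0.18·h(Overloaded) + 0.2·1 + 0.2·h(Throttled) + 0.14·0 + 0.28·h(Idle)
h(Idle) = 0.12·h(Overloaded) + 0.26·1 + 0.28·h(Throttled) + 0.16·0 + 0.18·h(Idle)
Solving: h(Overloaded) = 0.5917, h(Throttled) = 0.5956, h(Idle) = 0.6070.
Starting from Idle, the probability is 0.6070.

0.6070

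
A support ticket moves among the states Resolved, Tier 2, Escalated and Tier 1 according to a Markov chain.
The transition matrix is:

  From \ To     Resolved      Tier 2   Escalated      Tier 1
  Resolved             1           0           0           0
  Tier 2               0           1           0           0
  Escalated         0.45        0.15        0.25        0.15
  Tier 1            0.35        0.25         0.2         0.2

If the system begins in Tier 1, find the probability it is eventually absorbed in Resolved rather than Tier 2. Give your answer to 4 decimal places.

Let h(s) be the probability of absorption at Resolved starting from transient state s. Then h(Resolved) = 1 and h(Tier 2) = 0. By first-step analysis:
h(Escalated) = 0.45·1 + 0.15·0 + 0.25·h(Escalated) + 0.15·h(Tier 1)
h(Tier 1) = 0.35·1 + 0.25·0 + 0.2·h(Escalated) + 0.2·h(Tier 1)
Solving: h(Escalated) = 0.7237, h(Tier 1) = 0.6184.
Starting from Tier 1, the probability is 0.6184.

0.6184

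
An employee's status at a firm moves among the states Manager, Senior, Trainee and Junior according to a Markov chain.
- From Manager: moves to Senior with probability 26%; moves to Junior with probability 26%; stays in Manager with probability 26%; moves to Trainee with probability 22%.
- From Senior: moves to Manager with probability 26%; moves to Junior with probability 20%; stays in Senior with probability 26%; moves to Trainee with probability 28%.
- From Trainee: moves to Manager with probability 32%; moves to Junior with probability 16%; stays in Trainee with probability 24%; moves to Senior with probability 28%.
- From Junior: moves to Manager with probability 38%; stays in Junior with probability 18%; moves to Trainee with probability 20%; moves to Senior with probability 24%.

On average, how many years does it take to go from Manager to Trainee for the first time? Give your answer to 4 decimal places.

4.3328

Let t(s) be the expected number of years to first reach Trainee from state s, with t(Trainee) = 0. Conditioning on the first year:
t(Manager) = 1 + 0.26·t(Manager) + 0.26·t(Senior) + 0.26·t(Junior)
t(Senior) = 1 + 0.26·t(Manager) + 0.26·t(Senior) + 0.2·t(Junior)
t(Junior) = 1 + 0.38·t(Manager) + 0.24·t(Senior) + 0.18·t(Junior)
Solving: t(Manager) = 4.3328, t(Senior) = 4.0677, t(Junior) = 4.4180.
Expected years from Manager to Trainee: 4.3328.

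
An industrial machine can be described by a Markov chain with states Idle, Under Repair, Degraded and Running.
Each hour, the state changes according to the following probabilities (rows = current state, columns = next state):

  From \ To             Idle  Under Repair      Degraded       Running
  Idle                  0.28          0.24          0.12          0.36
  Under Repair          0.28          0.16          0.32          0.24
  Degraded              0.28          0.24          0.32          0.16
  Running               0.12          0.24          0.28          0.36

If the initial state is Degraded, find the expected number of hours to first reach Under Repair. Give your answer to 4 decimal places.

Let t(s) be the expected number of hours to first reach Under Repair from state s, with t(Under Repair) = 0. Conditioning on the first hour:
t(Idle) = 1 + 0.28·t(Idle) + 0.12·t(Degraded) + 0.36·t(Running)
t(Degraded) = 1 + 0.28·t(Idle) + 0.32·t(Degraded) + 0.16·t(Running)
t(Running) = 1 + 0.12·t(Idle) + 0.28·t(Degraded) + 0.36·t(Running)
Solving: t(Idle) = 4.1667, t(Degraded) = 4.1667, t(Running) = 4.1667.
Expected hours from Degraded to Under Repair: 4.1667.

4.1667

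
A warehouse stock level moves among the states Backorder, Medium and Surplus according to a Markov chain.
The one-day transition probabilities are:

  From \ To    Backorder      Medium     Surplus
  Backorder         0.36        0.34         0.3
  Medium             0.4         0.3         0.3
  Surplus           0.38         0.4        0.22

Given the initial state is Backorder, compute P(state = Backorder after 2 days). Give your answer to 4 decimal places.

0.3796

Sum over the intermediate state after 1 day:
P = P(Backorder→Backorder)·P(Backorder→Backorder) + P(Backorder→Medium)·P(Medium→Backorder) + P(Backorder→Surplus)·P(Surplus→Backorder)
  = 0.36×0.36 + 0.34×0.4 + 0.3×0.38
  = 0.1296 + 0.1360 + 0.1140 = 0.3796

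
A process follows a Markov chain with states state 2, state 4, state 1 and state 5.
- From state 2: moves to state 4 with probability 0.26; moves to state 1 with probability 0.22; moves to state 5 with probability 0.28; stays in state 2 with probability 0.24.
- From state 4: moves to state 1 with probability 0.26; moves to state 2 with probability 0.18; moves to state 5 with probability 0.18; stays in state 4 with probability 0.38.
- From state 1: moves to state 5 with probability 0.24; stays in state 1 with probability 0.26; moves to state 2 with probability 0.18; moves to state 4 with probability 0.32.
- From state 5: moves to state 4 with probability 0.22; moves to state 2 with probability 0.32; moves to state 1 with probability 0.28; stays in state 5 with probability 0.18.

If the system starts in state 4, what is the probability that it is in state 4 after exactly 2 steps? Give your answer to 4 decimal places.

Propagate the distribution vector 2 steps from state 4.
After 0 steps: (0.0000, 1.0000, 0.0000, 0.0000)
After 1 step: (0.1800, 0.3800, 0.2600, 0.1800)
After 2 steps: (0.2160, 0.3140, 0.2564, 0.2136)
P(in state 4 after 2 steps) = 0.3140

0.3140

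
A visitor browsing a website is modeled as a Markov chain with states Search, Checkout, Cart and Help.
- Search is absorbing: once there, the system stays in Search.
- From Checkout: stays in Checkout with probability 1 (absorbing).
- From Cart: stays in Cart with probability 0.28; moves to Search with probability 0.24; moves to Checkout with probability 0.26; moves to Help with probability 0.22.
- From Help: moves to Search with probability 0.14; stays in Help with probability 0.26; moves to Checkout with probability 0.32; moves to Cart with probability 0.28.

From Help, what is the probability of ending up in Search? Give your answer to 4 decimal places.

0.3565

Let h(s) be the probability of absorption at Search starting from transient state s. Then h(Search) = 1 and h(Checkout) = 0. By first-step analysis:
h(Cart) = 0.24·1 + 0.26·0 + 0.28·h(Cart) + 0.22·h(Help)
h(Help) = 0.14·1 + 0.32·0 + 0.28·h(Cart) + 0.26·h(Help)
Solving: h(Cart) = 0.4423, h(Help) = 0.3565.
Starting from Help, the probability is 0.3565.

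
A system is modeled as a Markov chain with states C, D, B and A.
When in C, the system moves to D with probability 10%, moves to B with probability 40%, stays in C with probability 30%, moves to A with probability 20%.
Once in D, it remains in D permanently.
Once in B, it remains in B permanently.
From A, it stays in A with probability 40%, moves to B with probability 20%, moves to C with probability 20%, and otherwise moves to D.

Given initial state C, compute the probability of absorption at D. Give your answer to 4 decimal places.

Let h(s) be the probability of absorption at D starting from transient state s. Then h(D) = 1 and h(B) = 0. By first-step analysis:
h(C) = 0.3·h(C) + 0.1·1 + 0.4·0 + 0.2·h(A)
h(A) = 0.2·h(C) + 0.2·1 + 0.2·0 + 0.4·h(A)
Solving: h(C) = 0.2632, h(A) = 0.4211.
Starting from C, the probability is 0.2632.

0.2632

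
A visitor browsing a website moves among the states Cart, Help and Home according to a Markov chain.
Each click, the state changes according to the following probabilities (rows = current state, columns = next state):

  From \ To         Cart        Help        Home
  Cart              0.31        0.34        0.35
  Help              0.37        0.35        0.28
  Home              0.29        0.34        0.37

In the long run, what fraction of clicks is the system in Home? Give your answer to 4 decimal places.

Let the stationary distribution be π with π = πP and π_1 + π_2 + π_3 = 1.
π_1 = 0.31·π_1 + 0.37·π_2 + 0.29·π_3
π_2 = 0.34·π_1 + 0.35·π_2 + 0.34·π_3
Solving with the normalization constraint gives π = (0.3240, 0.3434, 0.3326).
So the stationary probability of Home is 0.3326.

0.3326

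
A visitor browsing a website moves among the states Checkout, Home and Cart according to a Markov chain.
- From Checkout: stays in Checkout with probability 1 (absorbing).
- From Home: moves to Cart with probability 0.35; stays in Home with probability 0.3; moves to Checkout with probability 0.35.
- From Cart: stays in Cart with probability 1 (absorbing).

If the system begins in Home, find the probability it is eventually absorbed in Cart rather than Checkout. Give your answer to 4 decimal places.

Let h(s) be the probability of absorption at Cart starting from transient state s. Then h(Cart) = 1 and h(Checkout) = 0. By first-step analysis:
h(Home) = 0.35·0 + 0.3·h(Home) + 0.35·1
Solving: h(Home) = 0.5000.
Starting from Home, the probability is 0.5000.

0.5000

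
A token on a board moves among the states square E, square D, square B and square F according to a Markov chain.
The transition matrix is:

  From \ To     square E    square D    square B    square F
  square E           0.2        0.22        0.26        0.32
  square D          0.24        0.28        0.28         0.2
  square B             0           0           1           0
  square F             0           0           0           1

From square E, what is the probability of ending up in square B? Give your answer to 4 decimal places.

Let h(s) be the probability of absorption at square B starting from transient state s. Then h(square B) = 1 and h(square F) = 0. By first-step analysis:
h(square E) = 0.2·h(square E) + 0.22·h(square D) + 0.26·1 + 0.32·0
h(square D) = 0.24·h(square E) + 0.28·h(square D) + 0.28·1 + 0.2·0
Solving: h(square E) = 0.4755, h(square D) = 0.5474.
Starting from square E, the probability is 0.4755.

0.4755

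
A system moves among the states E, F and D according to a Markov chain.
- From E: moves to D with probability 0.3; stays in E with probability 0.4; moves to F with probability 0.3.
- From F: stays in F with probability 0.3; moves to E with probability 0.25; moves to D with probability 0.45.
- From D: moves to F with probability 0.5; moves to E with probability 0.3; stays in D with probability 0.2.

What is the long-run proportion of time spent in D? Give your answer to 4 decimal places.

0.3224

Let the stationary distribution be π with π = πP and π_1 + π_2 + π_3 = 1.
π_1 = 0.4·π_1 + 0.25·π_2 + 0.3·π_3
π_2 = 0.3·π_1 + 0.3·π_2 + 0.5·π_3
Solving with the normalization constraint gives π = (0.3131, 0.3645, 0.3224).
So the stationary probability of D is 0.3224.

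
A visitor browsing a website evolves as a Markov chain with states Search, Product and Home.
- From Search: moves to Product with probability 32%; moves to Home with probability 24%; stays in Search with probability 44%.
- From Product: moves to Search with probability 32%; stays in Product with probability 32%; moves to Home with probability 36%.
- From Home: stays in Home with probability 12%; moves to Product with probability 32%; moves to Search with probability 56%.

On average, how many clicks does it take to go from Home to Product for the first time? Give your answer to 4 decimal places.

3.1250

Let t(s) be the expected number of clicks to first reach Product from state s, with t(Product) = 0. Conditioning on the first click:
t(Search) = 1 + 0.44·t(Search) + 0.24·t(Home)
t(Home) = 1 + 0.56·t(Search) + 0.12·t(Home)
Solving: t(Search) = 3.1250, t(Home) = 3.1250.
Expected clicks from Home to Product: 3.1250.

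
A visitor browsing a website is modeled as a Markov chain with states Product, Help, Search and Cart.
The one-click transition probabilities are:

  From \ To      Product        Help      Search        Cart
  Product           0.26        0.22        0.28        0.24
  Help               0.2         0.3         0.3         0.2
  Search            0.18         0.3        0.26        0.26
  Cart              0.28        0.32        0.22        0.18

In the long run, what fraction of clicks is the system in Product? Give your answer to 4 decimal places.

Let the stationary distribution be π with π = πP and π_1 + π_2 + π_3 + π_4 = 1.
π_1 = 0.26·π_1 + 0.2·π_2 + 0.18·π_3 + 0.28·π_4
π_2 = 0.22·π_1 + 0.3·π_2 + 0.3·π_3 + 0.32·π_4
π_3 = 0.28·π_1 + 0.3·π_2 + 0.26·π_3 + 0.22·π_4
Solving with the normalization constraint gives π = (0.2259, 0.2863, 0.2671, 0.2207).
So the stationary probability of Product is 0.2259.

0.2259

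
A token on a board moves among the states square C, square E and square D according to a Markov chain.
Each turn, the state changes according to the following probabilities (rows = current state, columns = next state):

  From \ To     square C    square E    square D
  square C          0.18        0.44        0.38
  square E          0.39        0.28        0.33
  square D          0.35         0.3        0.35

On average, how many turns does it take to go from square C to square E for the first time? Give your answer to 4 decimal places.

Let t(s) be the expected number of turns to first reach square E from state s, with t(square E) = 0. Conditioning on the first turn:
t(square C) = 1 + 0.18·t(square C) + 0.38·t(square D)
t(square D) = 1 + 0.35·t(square C) + 0.35·t(square D)
Solving: t(square C) = 2.5750, t(square D) = 2.9250.
Expected turns from square C to square E: 2.5750.

2.5750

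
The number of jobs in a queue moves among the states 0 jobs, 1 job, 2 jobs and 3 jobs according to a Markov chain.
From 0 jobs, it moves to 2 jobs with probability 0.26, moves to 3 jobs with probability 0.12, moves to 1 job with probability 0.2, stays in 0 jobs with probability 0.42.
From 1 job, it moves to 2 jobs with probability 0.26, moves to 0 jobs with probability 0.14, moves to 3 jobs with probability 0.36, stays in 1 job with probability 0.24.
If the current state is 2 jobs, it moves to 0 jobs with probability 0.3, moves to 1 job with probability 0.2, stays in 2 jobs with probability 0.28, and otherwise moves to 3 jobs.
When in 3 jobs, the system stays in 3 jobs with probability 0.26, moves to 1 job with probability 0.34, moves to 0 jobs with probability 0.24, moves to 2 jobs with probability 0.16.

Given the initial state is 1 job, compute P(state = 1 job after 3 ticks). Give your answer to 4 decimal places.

0.2460

Propagate the distribution vector 3 ticks from 1 job.
After 0 ticks: (0.0000, 1.0000, 0.0000, 0.0000)
After 1 tick: (0.1400, 0.2400, 0.2600, 0.3600)
After 2 ticks: (0.2568, 0.2600, 0.2292, 0.2540)
After 3 ticks: (0.2740, 0.2460, 0.2392, 0.2409)
P(in 1 job after 3 ticks) = 0.2460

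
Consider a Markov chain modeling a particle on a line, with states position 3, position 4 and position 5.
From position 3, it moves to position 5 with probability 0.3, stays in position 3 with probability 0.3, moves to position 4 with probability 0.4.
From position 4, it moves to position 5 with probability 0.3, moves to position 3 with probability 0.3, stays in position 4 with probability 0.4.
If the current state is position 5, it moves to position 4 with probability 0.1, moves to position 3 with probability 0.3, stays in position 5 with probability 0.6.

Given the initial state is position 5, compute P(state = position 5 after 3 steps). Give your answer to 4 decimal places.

Propagate the distribution vector 3 steps from position 5.
After 0 steps: (0.0000, 0.0000, 1.0000)
After 1 step: (0.3000, 0.1000, 0.6000)
After 2 steps: (0.3000, 0.2200, 0.4800)
After 3 steps: (0.3000, 0.2560, 0.4440)
P(in position 5 after 3 steps) = 0.4440

0.4440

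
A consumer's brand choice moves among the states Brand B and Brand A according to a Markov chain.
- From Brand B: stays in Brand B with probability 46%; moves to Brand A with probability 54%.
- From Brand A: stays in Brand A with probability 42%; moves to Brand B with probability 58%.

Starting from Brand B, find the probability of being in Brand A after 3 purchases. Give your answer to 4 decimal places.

Propagate the distribution vector 3 purchases from Brand B.
After 0 purchases: (1.0000, 0.0000)
After 1 purchase: (0.4600, 0.5400)
After 2 purchases: (0.5248, 0.4752)
After 3 purchases: (0.5170, 0.4830)
P(in Brand A after 3 purchases) = 0.4830

0.4830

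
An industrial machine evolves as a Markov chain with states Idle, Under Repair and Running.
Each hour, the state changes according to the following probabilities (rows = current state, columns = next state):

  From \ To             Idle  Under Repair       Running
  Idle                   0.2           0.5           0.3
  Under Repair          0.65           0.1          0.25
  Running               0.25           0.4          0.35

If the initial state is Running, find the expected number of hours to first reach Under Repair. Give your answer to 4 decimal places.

2.3596

Let t(s) be the expected number of hours to first reach Under Repair from state s, with t(Under Repair) = 0. Conditioning on the first hour:
t(Idle) = 1 + 0.2·t(Idle) + 0.3·t(Running)
t(Running) = 1 + 0.25·t(Idle) + 0.35·t(Running)
Solving: t(Idle) = 2.1348, t(Running) = 2.3596.
Expected hours from Running to Under Repair: 2.3596.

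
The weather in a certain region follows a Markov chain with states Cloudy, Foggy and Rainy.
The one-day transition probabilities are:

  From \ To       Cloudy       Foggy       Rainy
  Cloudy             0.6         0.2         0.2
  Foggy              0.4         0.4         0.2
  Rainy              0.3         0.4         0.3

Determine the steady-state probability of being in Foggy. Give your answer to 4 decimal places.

0.3056

Let the stationary distribution be π with π = πP and π_1 + π_2 + π_3 = 1.
π_1 = 0.6·π_1 + 0.4·π_2 + 0.3·π_3
π_2 = 0.2·π_1 + 0.4·π_2 + 0.4·π_3
Solving with the normalization constraint gives π = (0.4722, 0.3056, 0.2222).
So the stationary probability of Foggy is 0.3056.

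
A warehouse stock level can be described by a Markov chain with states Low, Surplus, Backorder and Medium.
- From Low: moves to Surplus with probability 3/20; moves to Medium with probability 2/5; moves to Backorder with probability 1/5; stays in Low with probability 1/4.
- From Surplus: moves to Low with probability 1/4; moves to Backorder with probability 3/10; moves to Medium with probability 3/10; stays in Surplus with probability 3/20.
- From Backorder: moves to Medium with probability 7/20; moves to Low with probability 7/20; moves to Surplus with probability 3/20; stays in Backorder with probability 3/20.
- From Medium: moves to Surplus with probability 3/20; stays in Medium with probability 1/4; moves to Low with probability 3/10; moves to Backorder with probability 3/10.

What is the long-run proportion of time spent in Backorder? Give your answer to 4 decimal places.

Let the stationary distribution be π with π = πP and π_1 + π_2 + π_3 + π_4 = 1.
π_1 = 0.25·π_1 + 0.25·π_2 + 0.35·π_3 + 0.3·π_4
π_2 = 0.15·π_1 + 0.15·π_2 + 0.15·π_3 + 0.15·π_4
π_3 = 0.2·π_1 + 0.3·π_2 + 0.15·π_3 + 0.3·π_4
Solving with the normalization constraint gives π = (0.2898, 0.1500, 0.2357, 0.3245).
So the stationary probability of Backorder is 0.2357.

0.2357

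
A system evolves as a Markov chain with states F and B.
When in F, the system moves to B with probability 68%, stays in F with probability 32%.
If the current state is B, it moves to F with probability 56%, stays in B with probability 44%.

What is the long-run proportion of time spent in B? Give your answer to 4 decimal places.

Let the stationary distribution be π with π = πP and π_1 + π_2 = 1.
π_1 = 0.32·π_1 + 0.56·π_2
Solving with the normalization constraint gives π = (0.4516, 0.5484).
So the stationary probability of B is 0.5484.

0.5484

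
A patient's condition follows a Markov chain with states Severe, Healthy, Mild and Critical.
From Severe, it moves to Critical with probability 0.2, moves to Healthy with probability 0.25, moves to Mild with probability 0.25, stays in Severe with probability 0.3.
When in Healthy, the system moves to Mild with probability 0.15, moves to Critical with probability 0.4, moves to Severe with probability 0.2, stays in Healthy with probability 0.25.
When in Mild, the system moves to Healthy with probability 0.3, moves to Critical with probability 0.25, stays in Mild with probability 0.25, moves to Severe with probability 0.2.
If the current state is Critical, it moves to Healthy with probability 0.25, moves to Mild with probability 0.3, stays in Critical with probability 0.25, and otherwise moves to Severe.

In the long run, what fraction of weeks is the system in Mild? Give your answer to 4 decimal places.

0.2377

Let the stationary distribution be π with π = πP and π_1 + π_2 + π_3 + π_4 = 1.
π_1 = 0.3·π_1 + 0.2·π_2 + 0.2·π_3 + 0.2·π_4
π_2 = 0.25·π_1 + 0.25·π_2 + 0.3·π_3 + 0.25·π_4
π_3 = 0.25·π_1 + 0.15·π_2 + 0.25·π_3 + 0.3·π_4
Solving with the normalization constraint gives π = (0.2222, 0.2619, 0.2377, 0.2782).
So the stationary probability of Mild is 0.2377.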